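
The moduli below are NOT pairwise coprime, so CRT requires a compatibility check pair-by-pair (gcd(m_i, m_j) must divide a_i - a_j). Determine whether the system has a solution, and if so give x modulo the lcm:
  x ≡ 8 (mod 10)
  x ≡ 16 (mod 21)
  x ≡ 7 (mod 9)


Moduli 10, 21, 9 are not pairwise coprime, so CRT works modulo lcm(m_i) when all pairwise compatibility conditions hold.
Pairwise compatibility: gcd(m_i, m_j) must divide a_i - a_j for every pair.
Merge one congruence at a time:
  Start: x ≡ 8 (mod 10).
  Combine with x ≡ 16 (mod 21): gcd(10, 21) = 1; 16 - 8 = 8, which IS divisible by 1, so compatible.
    Write x = 8 + 10·t and substitute into x ≡ 16 (mod 21): 10·t ≡ 16 − 8 = 8 (mod 21).
    The inverse of 10 mod 21 is 19 (since 10·19 = 190 = 9·21 + 1), so t ≡ 19·8 = 152 ≡ 5 (mod 21).
    Then x = 8 + 10·5 = 58, valid modulo lcm(10, 21) = 210: x ≡ 58 (mod 210).
  Combine with x ≡ 7 (mod 9): gcd(210, 9) = 3; 7 - 58 = -51, which IS divisible by 3, so compatible.
    Write x = 58 + 210·t and substitute into x ≡ 7 (mod 9): 210·t ≡ 7 − 58 = -51 (mod 9).
    Divide the congruence (and modulus) by g = 3: 70·t ≡ -17 (mod 3).
    Reduce coefficients mod 3: 1·t ≡ 1 (mod 3).
    So t ≡ 1 (mod 3).
    Then x = 58 + 210·1 = 268, valid modulo lcm(210, 9) = 630: x ≡ 268 (mod 630).
Verify: 268 mod 10 = 8, 268 mod 21 = 16, 268 mod 9 = 7.

x ≡ 268 (mod 630).


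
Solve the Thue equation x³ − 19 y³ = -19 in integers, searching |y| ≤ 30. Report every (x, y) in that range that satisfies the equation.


The equation is x³ - 19y³ = -19. For fixed y, x³ = 19·y³ − 19, so a solution requires the RHS to be a perfect cube.
Strategy: iterate y from -30 to 30, compute RHS = 19·y³ − 19, and check whether it is a (positive or negative) perfect cube.
Check small values of y:
  y = 0: RHS = -19 is not a perfect cube.
  y = 1: RHS = 0 = (0)³ ⇒ x = 0 works.
  y = -1: RHS = -38 is not a perfect cube.
  y = 2: RHS = 133 is not a perfect cube.
  y = -2: RHS = -171 is not a perfect cube.
  y = 3: RHS = 494 is not a perfect cube.
  y = -3: RHS = -532 is not a perfect cube.
Continuing the search up to |y| = 30 finds no further solutions beyond those listed.
Collected solutions: (0, 1).

Solutions (with |y| ≤ 30): (0, 1).


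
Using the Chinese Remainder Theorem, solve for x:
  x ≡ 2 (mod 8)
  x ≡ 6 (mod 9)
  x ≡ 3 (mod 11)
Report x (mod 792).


Moduli 8, 9, 11 are pairwise coprime; by CRT there is a unique solution modulo M = 8 · 9 · 11 = 792.
Solve pairwise, accumulating the modulus:
  Start with x ≡ 2 (mod 8).
  Combine with x ≡ 6 (mod 9): since gcd(8, 9) = 1, we get a unique residue mod 72.
    Write x = 2 + 8·t and substitute into x ≡ 6 (mod 9): 8·t ≡ 6 − 2 = 4 (mod 9).
    The inverse of 8 mod 9 is 8 (since 8·8 = 64 = 7·9 + 1), so t ≡ 8·4 = 32 ≡ 5 (mod 9).
    Then x = 2 + 8·5 = 42, valid modulo lcm(8, 9) = 72: x ≡ 42 (mod 72).
  Combine with x ≡ 3 (mod 11): since gcd(72, 11) = 1, we get a unique residue mod 792.
    Write x = 42 + 72·t and substitute into x ≡ 3 (mod 11): 72·t ≡ 3 − 42 = -39 (mod 11).
    Reduce coefficients mod 11: 6·t ≡ 5 (mod 11).
    The inverse of 6 mod 11 is 2 (since 6·2 = 12 = 1·11 + 1), so t ≡ 2·5 = 10 ≡ 10 (mod 11).
    Then x = 42 + 72·10 = 762, valid modulo lcm(72, 11) = 792: x ≡ 762 (mod 792).
Verify: 762 mod 8 = 2 ✓, 762 mod 9 = 6 ✓, 762 mod 11 = 3 ✓.

x ≡ 762 (mod 792).


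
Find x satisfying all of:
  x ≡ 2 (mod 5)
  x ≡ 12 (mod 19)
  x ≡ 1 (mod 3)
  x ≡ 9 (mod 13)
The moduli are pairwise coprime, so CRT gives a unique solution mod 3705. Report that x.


Product of moduli M = 5 · 19 · 3 · 13 = 3705.
Merge one congruence at a time:
  Start: x ≡ 2 (mod 5).
  Combine with x ≡ 12 (mod 19); new modulus lcm = 95.
    Write x = 2 + 5·t and substitute into x ≡ 12 (mod 19): 5·t ≡ 12 − 2 = 10 (mod 19).
    The inverse of 5 mod 19 is 4 (since 5·4 = 20 = 1·19 + 1), so t ≡ 4·10 = 40 ≡ 2 (mod 19).
    Then x = 2 + 5·2 = 12, valid modulo lcm(5, 19) = 95: x ≡ 12 (mod 95).
  Combine with x ≡ 1 (mod 3); new modulus lcm = 285.
    Write x = 12 + 95·t and substitute into x ≡ 1 (mod 3): 95·t ≡ 1 − 12 = -11 (mod 3).
    Reduce coefficients mod 3: 2·t ≡ 1 (mod 3).
    The inverse of 2 mod 3 is 2 (since 2·2 = 4 = 1·3 + 1), so t ≡ 2·1 = 2 ≡ 2 (mod 3).
    Then x = 12 + 95·2 = 202, valid modulo lcm(95, 3) = 285: x ≡ 202 (mod 285).
  Combine with x ≡ 9 (mod 13); new modulus lcm = 3705.
    Write x = 202 + 285·t and substitute into x ≡ 9 (mod 13): 285·t ≡ 9 − 202 = -193 (mod 13).
    Reduce coefficients mod 13: 12·t ≡ 2 (mod 13).
    The inverse of 12 mod 13 is 12 (since 12·12 = 144 = 11·13 + 1), so t ≡ 12·2 = 24 ≡ 11 (mod 13).
    Then x = 202 + 285·11 = 3337, valid modulo lcm(285, 13) = 3705: x ≡ 3337 (mod 3705).
Verify against each original: 3337 mod 5 = 2, 3337 mod 19 = 12, 3337 mod 3 = 1, 3337 mod 13 = 9.

x ≡ 3337 (mod 3705).


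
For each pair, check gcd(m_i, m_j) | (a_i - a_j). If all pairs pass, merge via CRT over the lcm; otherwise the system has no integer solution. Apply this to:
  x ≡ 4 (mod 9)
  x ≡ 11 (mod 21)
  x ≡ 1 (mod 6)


Moduli 9, 21, 6 are not pairwise coprime, so CRT works modulo lcm(m_i) when all pairwise compatibility conditions hold.
Pairwise compatibility: gcd(m_i, m_j) must divide a_i - a_j for every pair.
Merge one congruence at a time:
  Start: x ≡ 4 (mod 9).
  Combine with x ≡ 11 (mod 21): gcd(9, 21) = 3, and 11 - 4 = 7 is NOT divisible by 3.
    ⇒ system is inconsistent (no integer solution).

No solution (the system is inconsistent).


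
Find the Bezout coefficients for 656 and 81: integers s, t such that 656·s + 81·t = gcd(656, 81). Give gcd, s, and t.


Euclidean algorithm on (656, 81) — divide until remainder is 0:
  656 = 8 · 81 + 8
  81 = 10 · 8 + 1
  8 = 8 · 1 + 0
gcd(656, 81) = 1.
Track Bezout coefficients alongside the remainders: start with r₀ = 656 = a·1 + b·0 (s = 1, t = 0) and r₁ = 81 = a·0 + b·1 (s = 0, t = 1); each new remainder r_{k+1} = r_{k-1} − q_k·r_k inherits s_{k+1} = s_{k-1} − q_k·s_k, t_{k+1} = t_{k-1} − q_k·t_k, so r_k = a·s_k + b·t_k at every step:
  q = 8: r = 8, s = 1 − 8·0 = 1, t = 0 − 8·1 = -8  (check: 656·1 + 81·(-8) = 8)
  q = 10: r = 1, s = 0 − 10·1 = -10, t = 1 − 10·(-8) = 81  (check: 656·(-10) + 81·81 = 1)
The row with r = 1 (the gcd) gives the Bezout coefficients s = -10, t = 81.
Result: 656 · (-10) + 81 · (81) = 1.

gcd(656, 81) = 1; s = -10, t = 81 (check: 656·(-10) + 81·81 = 1).


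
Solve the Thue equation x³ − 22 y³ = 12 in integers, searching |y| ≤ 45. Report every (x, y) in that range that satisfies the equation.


The equation is x³ - 22y³ = 12. For fixed y, x³ = 22·y³ + 12, so a solution requires the RHS to be a perfect cube.
Strategy: iterate y from -45 to 45, compute RHS = 22·y³ + 12, and check whether it is a (positive or negative) perfect cube.
Check small values of y:
  y = 0: RHS = 12 is not a perfect cube.
  y = 1: RHS = 34 is not a perfect cube.
  y = -1: RHS = -10 is not a perfect cube.
  y = 2: RHS = 188 is not a perfect cube.
  y = -2: RHS = -164 is not a perfect cube.
  y = 3: RHS = 606 is not a perfect cube.
  y = -3: RHS = -582 is not a perfect cube.
Continuing the search up to |y| = 45 finds no solutions either.
No (x, y) in the scanned range satisfies the equation.

No integer solutions with |y| ≤ 45.


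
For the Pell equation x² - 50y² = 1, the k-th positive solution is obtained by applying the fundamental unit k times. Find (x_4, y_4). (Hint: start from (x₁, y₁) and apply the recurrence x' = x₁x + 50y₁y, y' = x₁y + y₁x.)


Step 1: Find the fundamental solution (x₁, y₁) of x² - 50y² = 1.
  Expand √50 as a continued fraction. a₀ = ⌊√50⌋ = 7; iterate m_{k+1} = d_k·a_k − m_k, d_{k+1} = (50 − m_{k+1}²)/d_k, a_{k+1} = ⌊(a₀ + m_{k+1})/d_{k+1}⌋ (starting m₀ = 0, d₀ = 1), with convergents p_k = a_k·p_{k-1} + p_{k-2}, q_k = a_k·q_{k-1} + q_{k-2} (p₋₁ = 1, q₋₁ = 0):
  k = 0: a₀ = 7; p₀/q₀ = 7/1; p₀² − 50·q₀² = 49 − 50 = -1.
  k = 1: m = 7, d = 1, a = ⌊(7 + 7)/1⌋ = 14; p/q = (14·7 + 1)/(14·1 + 0) = 99/14; p² − 50·q² = 9801 − 9800 = 1.
  The first convergent with p² − 50·q² = 1 gives the fundamental solution (x₁, y₁) = (99, 14).
Step 2: Apply the recurrence (x_{n+1}, y_{n+1}) = (x₁x_n + 50y₁y_n, x₁y_n + y₁x_n) repeatedly.
  From (x_1, y_1) = (99, 14): x_2 = 99·99 + 50·14·14 = 19601; y_2 = 99·14 + 14·99 = 2772.
  From (x_2, y_2) = (19601, 2772): x_3 = 99·19601 + 50·14·2772 = 3880899; y_3 = 99·2772 + 14·19601 = 548842.
  From (x_3, y_3) = (3880899, 548842): x_4 = 99·3880899 + 50·14·548842 = 768398401; y_4 = 99·548842 + 14·3880899 = 108667944.
Step 3: Verify x_4² - 50·y_4² = 590436102659356801 - 590436102659356800 = 1 (should be 1). ✓

(x_1, y_1) = (99, 14); (x_4, y_4) = (768398401, 108667944).


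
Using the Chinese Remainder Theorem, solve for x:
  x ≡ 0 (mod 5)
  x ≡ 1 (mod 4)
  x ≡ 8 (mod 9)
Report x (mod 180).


Moduli 5, 4, 9 are pairwise coprime; by CRT there is a unique solution modulo M = 5 · 4 · 9 = 180.
Solve pairwise, accumulating the modulus:
  Start with x ≡ 0 (mod 5).
  Combine with x ≡ 1 (mod 4): since gcd(5, 4) = 1, we get a unique residue mod 20.
    Write x = 0 + 5·t and substitute into x ≡ 1 (mod 4): 5·t ≡ 1 − 0 = 1 (mod 4).
    Reduce coefficients mod 4: 1·t ≡ 1 (mod 4).
    So t ≡ 1 (mod 4).
    Then x = 0 + 5·1 = 5, valid modulo lcm(5, 4) = 20: x ≡ 5 (mod 20).
  Combine with x ≡ 8 (mod 9): since gcd(20, 9) = 1, we get a unique residue mod 180.
    Write x = 5 + 20·t and substitute into x ≡ 8 (mod 9): 20·t ≡ 8 − 5 = 3 (mod 9).
    Reduce coefficients mod 9: 2·t ≡ 3 (mod 9).
    The inverse of 2 mod 9 is 5 (since 2·5 = 10 = 1·9 + 1), so t ≡ 5·3 = 15 ≡ 6 (mod 9).
    Then x = 5 + 20·6 = 125, valid modulo lcm(20, 9) = 180: x ≡ 125 (mod 180).
Verify: 125 mod 5 = 0 ✓, 125 mod 4 = 1 ✓, 125 mod 9 = 8 ✓.

x ≡ 125 (mod 180).


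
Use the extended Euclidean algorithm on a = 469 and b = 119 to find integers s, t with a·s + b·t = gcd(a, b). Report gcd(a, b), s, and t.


Euclidean algorithm on (469, 119) — divide until remainder is 0:
  469 = 3 · 119 + 112
  119 = 1 · 112 + 7
  112 = 16 · 7 + 0
gcd(469, 119) = 7.
Track Bezout coefficients alongside the remainders: start with r₀ = 469 = a·1 + b·0 (s = 1, t = 0) and r₁ = 119 = a·0 + b·1 (s = 0, t = 1); each new remainder r_{k+1} = r_{k-1} − q_k·r_k inherits s_{k+1} = s_{k-1} − q_k·s_k, t_{k+1} = t_{k-1} − q_k·t_k, so r_k = a·s_k + b·t_k at every step:
  q = 3: r = 112, s = 1 − 3·0 = 1, t = 0 − 3·1 = -3  (check: 469·1 + 119·(-3) = 112)
  q = 1: r = 7, s = 0 − 1·1 = -1, t = 1 − 1·(-3) = 4  (check: 469·(-1) + 119·4 = 7)
The row with r = 7 (the gcd) gives the Bezout coefficients s = -1, t = 4.
Result: 469 · (-1) + 119 · (4) = 7.

gcd(469, 119) = 7; s = -1, t = 4 (check: 469·(-1) + 119·4 = 7).


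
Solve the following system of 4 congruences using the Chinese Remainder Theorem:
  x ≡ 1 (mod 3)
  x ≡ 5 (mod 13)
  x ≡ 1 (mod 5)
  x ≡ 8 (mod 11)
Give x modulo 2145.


Product of moduli M = 3 · 13 · 5 · 11 = 2145.
Merge one congruence at a time:
  Start: x ≡ 1 (mod 3).
  Combine with x ≡ 5 (mod 13); new modulus lcm = 39.
    Write x = 1 + 3·t and substitute into x ≡ 5 (mod 13): 3·t ≡ 5 − 1 = 4 (mod 13).
    The inverse of 3 mod 13 is 9 (since 3·9 = 27 = 2·13 + 1), so t ≡ 9·4 = 36 ≡ 10 (mod 13).
    Then x = 1 + 3·10 = 31, valid modulo lcm(3, 13) = 39: x ≡ 31 (mod 39).
  Combine with x ≡ 1 (mod 5); new modulus lcm = 195.
    Write x = 31 + 39·t and substitute into x ≡ 1 (mod 5): 39·t ≡ 1 − 31 = -30 (mod 5).
    Reduce coefficients mod 5: 4·t ≡ 0 (mod 5).
    The inverse of 4 mod 5 is 4 (since 4·4 = 16 = 3·5 + 1), so t ≡ 4·0 = 0 ≡ 0 (mod 5).
    Then x = 31 + 39·0 = 31, valid modulo lcm(39, 5) = 195: x ≡ 31 (mod 195).
  Combine with x ≡ 8 (mod 11); new modulus lcm = 2145.
    Write x = 31 + 195·t and substitute into x ≡ 8 (mod 11): 195·t ≡ 8 − 31 = -23 (mod 11).
    Reduce coefficients mod 11: 8·t ≡ 10 (mod 11).
    The inverse of 8 mod 11 is 7 (since 8·7 = 56 = 5·11 + 1), so t ≡ 7·10 = 70 ≡ 4 (mod 11).
    Then x = 31 + 195·4 = 811, valid modulo lcm(195, 11) = 2145: x ≡ 811 (mod 2145).
Verify against each original: 811 mod 3 = 1, 811 mod 13 = 5, 811 mod 5 = 1, 811 mod 11 = 8.

x ≡ 811 (mod 2145).


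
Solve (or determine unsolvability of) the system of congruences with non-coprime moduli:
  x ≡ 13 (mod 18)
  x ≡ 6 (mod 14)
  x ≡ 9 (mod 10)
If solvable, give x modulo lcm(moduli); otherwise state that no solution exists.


Moduli 18, 14, 10 are not pairwise coprime, so CRT works modulo lcm(m_i) when all pairwise compatibility conditions hold.
Pairwise compatibility: gcd(m_i, m_j) must divide a_i - a_j for every pair.
Merge one congruence at a time:
  Start: x ≡ 13 (mod 18).
  Combine with x ≡ 6 (mod 14): gcd(18, 14) = 2, and 6 - 13 = -7 is NOT divisible by 2.
    ⇒ system is inconsistent (no integer solution).

No solution (the system is inconsistent).


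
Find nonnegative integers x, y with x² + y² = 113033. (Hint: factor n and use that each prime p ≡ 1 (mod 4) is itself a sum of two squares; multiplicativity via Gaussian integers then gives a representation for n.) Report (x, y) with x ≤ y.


Step 1: Factor n = 113033 = 17 · 61 · 109.
Step 2: Check the mod-4 condition on each prime factor: 17 ≡ 1 (mod 4), exponent 1; 61 ≡ 1 (mod 4), exponent 1; 109 ≡ 1 (mod 4), exponent 1.
All primes ≡ 3 (mod 4) appear to even exponent (or don't appear), so by the two-squares theorem n IS expressible as a sum of two squares.
Step 3: Build a representation. Here n = 17 · 61 · 109 is a product of primes ≡ 1 (mod 4). Each prime p ≡ 1 (mod 4) is itself a sum of two squares; find a² by testing p − a² for a perfect square:
  17: 17 − 1² = 16 = 4² ⇒ 17 = 1² + 4².
  61: 61 − 1² = 60, 61 − 2² = 57, 61 − 3² = 52, 61 − 4² = 45, 61 − 5² = 36 = 6² ⇒ 61 = 5² + 6².
  109: 109 − 1² = 108, 109 − 2² = 105, 109 − 3² = 100 = 10² ⇒ 109 = 3² + 10².
  Combine using the Brahmagupta–Fibonacci identity (a² + b²)(c² + d²) = (ac − bd)² + (ad + bc)² = (ac + bd)² + (ad − bc)²:
  17 · 61 = 1037: from (1² + 4²)(5² + 6²), take (1·5 − 4·6, 1·6 + 4·5) = (5 − 24, 6 + 20) = (-19, 26); dropping signs (only squares matter) gives (19, 26); check 19² + 26² = 361 + 676 = 1037 ✓.
  1037 · 109 = 113033: from (19² + 26²)(3² + 10²), take (19·3 − 26·10, 19·10 + 26·3) = (57 − 260, 190 + 78) = (-203, 268); dropping signs (only squares matter) gives (203, 268); check 203² + 268² = 41209 + 71824 = 113033 ✓.
Step 4: Order so x ≤ y and verify: 203² + 268² = 41209 + 71824 = 113033 = n. ✓

n = 113033 = 203² + 268² (one valid representation with x ≤ y).


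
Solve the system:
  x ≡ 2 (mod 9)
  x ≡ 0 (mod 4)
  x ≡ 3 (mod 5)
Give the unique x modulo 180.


Moduli 9, 4, 5 are pairwise coprime; by CRT there is a unique solution modulo M = 9 · 4 · 5 = 180.
Solve pairwise, accumulating the modulus:
  Start with x ≡ 2 (mod 9).
  Combine with x ≡ 0 (mod 4): since gcd(9, 4) = 1, we get a unique residue mod 36.
    Write x = 2 + 9·t and substitute into x ≡ 0 (mod 4): 9·t ≡ 0 − 2 = -2 (mod 4).
    Reduce coefficients mod 4: 1·t ≡ 2 (mod 4).
    So t ≡ 2 (mod 4).
    Then x = 2 + 9·2 = 20, valid modulo lcm(9, 4) = 36: x ≡ 20 (mod 36).
  Combine with x ≡ 3 (mod 5): since gcd(36, 5) = 1, we get a unique residue mod 180.
    Write x = 20 + 36·t and substitute into x ≡ 3 (mod 5): 36·t ≡ 3 − 20 = -17 (mod 5).
    Reduce coefficients mod 5: 1·t ≡ 3 (mod 5).
    So t ≡ 3 (mod 5).
    Then x = 20 + 36·3 = 128, valid modulo lcm(36, 5) = 180: x ≡ 128 (mod 180).
Verify: 128 mod 9 = 2 ✓, 128 mod 4 = 0 ✓, 128 mod 5 = 3 ✓.

x ≡ 128 (mod 180).


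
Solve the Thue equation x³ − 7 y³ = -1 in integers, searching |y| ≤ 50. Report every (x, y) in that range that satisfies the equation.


The equation is x³ - 7y³ = -1. For fixed y, x³ = 7·y³ − 1, so a solution requires the RHS to be a perfect cube.
Strategy: iterate y from -50 to 50, compute RHS = 7·y³ − 1, and check whether it is a (positive or negative) perfect cube.
Check small values of y:
  y = 0: RHS = -1 = (-1)³ ⇒ x = -1 works.
  y = 1: RHS = 6 is not a perfect cube.
  y = -1: RHS = -8 = (-2)³ ⇒ x = -2 works.
  y = 2: RHS = 55 is not a perfect cube.
  y = -2: RHS = -57 is not a perfect cube.
  y = 3: RHS = 188 is not a perfect cube.
  y = -3: RHS = -190 is not a perfect cube.
Continuing the search up to |y| = 50 finds no further solutions beyond those listed.
Collected solutions: (-1, 0), (-2, -1).

Solutions (with |y| ≤ 50): (-1, 0), (-2, -1).


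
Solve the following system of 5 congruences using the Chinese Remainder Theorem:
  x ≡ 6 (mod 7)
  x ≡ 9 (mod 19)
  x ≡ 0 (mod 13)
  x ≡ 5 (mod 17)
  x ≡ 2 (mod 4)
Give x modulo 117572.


Product of moduli M = 7 · 19 · 13 · 17 · 4 = 117572.
Merge one congruence at a time:
  Start: x ≡ 6 (mod 7).
  Combine with x ≡ 9 (mod 19); new modulus lcm = 133.
    Write x = 6 + 7·t and substitute into x ≡ 9 (mod 19): 7·t ≡ 9 − 6 = 3 (mod 19).
    The inverse of 7 mod 19 is 11 (since 7·11 = 77 = 4·19 + 1), so t ≡ 11·3 = 33 ≡ 14 (mod 19).
    Then x = 6 + 7·14 = 104, valid modulo lcm(7, 19) = 133: x ≡ 104 (mod 133).
  Combine with x ≡ 0 (mod 13); new modulus lcm = 1729.
    Write x = 104 + 133·t and substitute into x ≡ 0 (mod 13): 133·t ≡ 0 − 104 = -104 (mod 13).
    Reduce coefficients mod 13: 3·t ≡ 0 (mod 13).
    The inverse of 3 mod 13 is 9 (since 3·9 = 27 = 2·13 + 1), so t ≡ 9·0 = 0 ≡ 0 (mod 13).
    Then x = 104 + 133·0 = 104, valid modulo lcm(133, 13) = 1729: x ≡ 104 (mod 1729).
  Combine with x ≡ 5 (mod 17); new modulus lcm = 29393.
    Write x = 104 + 1729·t and substitute into x ≡ 5 (mod 17): 1729·t ≡ 5 − 104 = -99 (mod 17).
    Reduce coefficients mod 17: 12·t ≡ 3 (mod 17).
    The inverse of 12 mod 17 is 10 (since 12·10 = 120 = 7·17 + 1), so t ≡ 10·3 = 30 ≡ 13 (mod 17).
    Then x = 104 + 1729·13 = 22581, valid modulo lcm(1729, 17) = 29393: x ≡ 22581 (mod 29393).
  Combine with x ≡ 2 (mod 4); new modulus lcm = 117572.
    Write x = 22581 + 29393·t and substitute into x ≡ 2 (mod 4): 29393·t ≡ 2 − 22581 = -22579 (mod 4).
    Reduce coefficients mod 4: 1·t ≡ 1 (mod 4).
    So t ≡ 1 (mod 4).
    Then x = 22581 + 29393·1 = 51974, valid modulo lcm(29393, 4) = 117572: x ≡ 51974 (mod 117572).
Verify against each original: 51974 mod 7 = 6, 51974 mod 19 = 9, 51974 mod 13 = 0, 51974 mod 17 = 5, 51974 mod 4 = 2.

x ≡ 51974 (mod 117572).


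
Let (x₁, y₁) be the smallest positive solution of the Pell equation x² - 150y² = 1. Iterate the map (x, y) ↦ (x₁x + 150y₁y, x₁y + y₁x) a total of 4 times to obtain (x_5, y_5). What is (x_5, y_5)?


Step 1: Find the fundamental solution (x₁, y₁) of x² - 150y² = 1.
  Expand √150 as a continued fraction. a₀ = ⌊√150⌋ = 12; iterate m_{k+1} = d_k·a_k − m_k, d_{k+1} = (150 − m_{k+1}²)/d_k, a_{k+1} = ⌊(a₀ + m_{k+1})/d_{k+1}⌋ (starting m₀ = 0, d₀ = 1), with convergents p_k = a_k·p_{k-1} + p_{k-2}, q_k = a_k·q_{k-1} + q_{k-2} (p₋₁ = 1, q₋₁ = 0):
  k = 0: a₀ = 12; p₀/q₀ = 12/1; p₀² − 150·q₀² = 144 − 150 = -6.
  k = 1: m = 12, d = 6, a = ⌊(12 + 12)/6⌋ = 4; p/q = (4·12 + 1)/(4·1 + 0) = 49/4; p² − 150·q² = 2401 − 2400 = 1.
  The first convergent with p² − 150·q² = 1 gives the fundamental solution (x₁, y₁) = (49, 4).
Step 2: Apply the recurrence (x_{n+1}, y_{n+1}) = (x₁x_n + 150y₁y_n, x₁y_n + y₁x_n) repeatedly.
  From (x_1, y_1) = (49, 4): x_2 = 49·49 + 150·4·4 = 4801; y_2 = 49·4 + 4·49 = 392.
  From (x_2, y_2) = (4801, 392): x_3 = 49·4801 + 150·4·392 = 470449; y_3 = 49·392 + 4·4801 = 38412.
  From (x_3, y_3) = (470449, 38412): x_4 = 49·470449 + 150·4·38412 = 46099201; y_4 = 49·38412 + 4·470449 = 3763984.
  From (x_4, y_4) = (46099201, 3763984): x_5 = 49·46099201 + 150·4·3763984 = 4517251249; y_5 = 49·3763984 + 4·46099201 = 368832020.
Step 3: Verify x_5² - 150·y_5² = 20405558846592060001 - 20405558846592060000 = 1 (should be 1). ✓

(x_1, y_1) = (49, 4); (x_5, y_5) = (4517251249, 368832020).


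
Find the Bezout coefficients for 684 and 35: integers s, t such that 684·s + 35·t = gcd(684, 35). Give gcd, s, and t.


Euclidean algorithm on (684, 35) — divide until remainder is 0:
  684 = 19 · 35 + 19
  35 = 1 · 19 + 16
  19 = 1 · 16 + 3
  16 = 5 · 3 + 1
  3 = 3 · 1 + 0
gcd(684, 35) = 1.
Track Bezout coefficients alongside the remainders: start with r₀ = 684 = a·1 + b·0 (s = 1, t = 0) and r₁ = 35 = a·0 + b·1 (s = 0, t = 1); each new remainder r_{k+1} = r_{k-1} − q_k·r_k inherits s_{k+1} = s_{k-1} − q_k·s_k, t_{k+1} = t_{k-1} − q_k·t_k, so r_k = a·s_k + b·t_k at every step:
  q = 19: r = 19, s = 1 − 19·0 = 1, t = 0 − 19·1 = -19  (check: 684·1 + 35·(-19) = 19)
  q = 1: r = 16, s = 0 − 1·1 = -1, t = 1 − 1·(-19) = 20  (check: 684·(-1) + 35·20 = 16)
  q = 1: r = 3, s = 1 − 1·(-1) = 2, t = -19 − 1·20 = -39  (check: 684·2 + 35·(-39) = 3)
  q = 5: r = 1, s = -1 − 5·2 = -11, t = 20 − 5·(-39) = 215  (check: 684·(-11) + 35·215 = 1)
The row with r = 1 (the gcd) gives the Bezout coefficients s = -11, t = 215.
Result: 684 · (-11) + 35 · (215) = 1.

gcd(684, 35) = 1; s = -11, t = 215 (check: 684·(-11) + 35·215 = 1).


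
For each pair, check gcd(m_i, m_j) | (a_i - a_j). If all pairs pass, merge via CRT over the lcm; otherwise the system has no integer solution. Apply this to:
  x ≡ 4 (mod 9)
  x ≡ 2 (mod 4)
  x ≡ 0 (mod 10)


Moduli 9, 4, 10 are not pairwise coprime, so CRT works modulo lcm(m_i) when all pairwise compatibility conditions hold.
Pairwise compatibility: gcd(m_i, m_j) must divide a_i - a_j for every pair.
Merge one congruence at a time:
  Start: x ≡ 4 (mod 9).
  Combine with x ≡ 2 (mod 4): gcd(9, 4) = 1; 2 - 4 = -2, which IS divisible by 1, so compatible.
    Write x = 4 + 9·t and substitute into x ≡ 2 (mod 4): 9·t ≡ 2 − 4 = -2 (mod 4).
    Reduce coefficients mod 4: 1·t ≡ 2 (mod 4).
    So t ≡ 2 (mod 4).
    Then x = 4 + 9·2 = 22, valid modulo lcm(9, 4) = 36: x ≡ 22 (mod 36).
  Combine with x ≡ 0 (mod 10): gcd(36, 10) = 2; 0 - 22 = -22, which IS divisible by 2, so compatible.
    Write x = 22 + 36·t and substitute into x ≡ 0 (mod 10): 36·t ≡ 0 − 22 = -22 (mod 10).
    Divide the congruence (and modulus) by g = 2: 18·t ≡ -11 (mod 5).
    Reduce coefficients mod 5: 3·t ≡ 4 (mod 5).
    The inverse of 3 mod 5 is 2 (since 3·2 = 6 = 1·5 + 1), so t ≡ 2·4 = 8 ≡ 3 (mod 5).
    Then x = 22 + 36·3 = 130, valid modulo lcm(36, 10) = 180: x ≡ 130 (mod 180).
Verify: 130 mod 9 = 4, 130 mod 4 = 2, 130 mod 10 = 0.

x ≡ 130 (mod 180).


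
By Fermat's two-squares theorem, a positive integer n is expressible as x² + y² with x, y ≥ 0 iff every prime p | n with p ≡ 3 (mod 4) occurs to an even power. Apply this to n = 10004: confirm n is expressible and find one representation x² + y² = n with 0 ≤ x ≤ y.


Step 1: Factor n = 10004 = 2^2 · 41 · 61.
Step 2: Check the mod-4 condition on each prime factor: 2 = 2 (special); 41 ≡ 1 (mod 4), exponent 1; 61 ≡ 1 (mod 4), exponent 1.
All primes ≡ 3 (mod 4) appear to even exponent (or don't appear), so by the two-squares theorem n IS expressible as a sum of two squares.
Step 3: Build a representation. Group n = k² · m with k = 2 and m = 41 · 61 = 2501 (a product of primes ≡ 1 (mod 4)); a representation of m scales to one of n via (k·x)² + (k·y)² = k²(x² + y²). Each prime p ≡ 1 (mod 4) is itself a sum of two squares; find a² by testing p − a² for a perfect square:
  41: 41 − 1² = 40, 41 − 2² = 37, 41 − 3² = 32, 41 − 4² = 25 = 5² ⇒ 41 = 4² + 5².
  61: 61 − 1² = 60, 61 − 2² = 57, 61 − 3² = 52, 61 − 4² = 45, 61 − 5² = 36 = 6² ⇒ 61 = 5² + 6².
  Combine using the Brahmagupta–Fibonacci identity (a² + b²)(c² + d²) = (ac − bd)² + (ad + bc)² = (ac + bd)² + (ad − bc)²:
  41 · 61 = 2501: from (4² + 5²)(5² + 6²), take (4·5 − 5·6, 4·6 + 5·5) = (20 − 30, 24 + 25) = (-10, 49); dropping signs (only squares matter) gives (10, 49); check 10² + 49² = 100 + 2401 = 2501 ✓.
  Scale by k = 2: (2·10, 2·49) = (20, 98).
Step 4: Order so x ≤ y and verify: 20² + 98² = 400 + 9604 = 10004 = n. ✓

n = 10004 = 20² + 98² (one valid representation with x ≤ y).


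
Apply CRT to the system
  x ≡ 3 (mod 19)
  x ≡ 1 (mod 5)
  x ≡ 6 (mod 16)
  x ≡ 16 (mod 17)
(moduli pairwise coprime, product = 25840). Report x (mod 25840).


Product of moduli M = 19 · 5 · 16 · 17 = 25840.
Merge one congruence at a time:
  Start: x ≡ 3 (mod 19).
  Combine with x ≡ 1 (mod 5); new modulus lcm = 95.
    Write x = 3 + 19·t and substitute into x ≡ 1 (mod 5): 19·t ≡ 1 − 3 = -2 (mod 5).
    Reduce coefficients mod 5: 4·t ≡ 3 (mod 5).
    The inverse of 4 mod 5 is 4 (since 4·4 = 16 = 3·5 + 1), so t ≡ 4·3 = 12 ≡ 2 (mod 5).
    Then x = 3 + 19·2 = 41, valid modulo lcm(19, 5) = 95: x ≡ 41 (mod 95).
  Combine with x ≡ 6 (mod 16); new modulus lcm = 1520.
    Write x = 41 + 95·t and substitute into x ≡ 6 (mod 16): 95·t ≡ 6 − 41 = -35 (mod 16).
    Reduce coefficients mod 16: 15·t ≡ 13 (mod 16).
    The inverse of 15 mod 16 is 15 (since 15·15 = 225 = 14·16 + 1), so t ≡ 15·13 = 195 ≡ 3 (mod 16).
    Then x = 41 + 95·3 = 326, valid modulo lcm(95, 16) = 1520: x ≡ 326 (mod 1520).
  Combine with x ≡ 16 (mod 17); new modulus lcm = 25840.
    Write x = 326 + 1520·t and substitute into x ≡ 16 (mod 17): 1520·t ≡ 16 − 326 = -310 (mod 17).
    Reduce coefficients mod 17: 7·t ≡ 13 (mod 17).
    The inverse of 7 mod 17 is 5 (since 7·5 = 35 = 2·17 + 1), so t ≡ 5·13 = 65 ≡ 14 (mod 17).
    Then x = 326 + 1520·14 = 21606, valid modulo lcm(1520, 17) = 25840: x ≡ 21606 (mod 25840).
Verify against each original: 21606 mod 19 = 3, 21606 mod 5 = 1, 21606 mod 16 = 6, 21606 mod 17 = 16.

x ≡ 21606 (mod 25840).


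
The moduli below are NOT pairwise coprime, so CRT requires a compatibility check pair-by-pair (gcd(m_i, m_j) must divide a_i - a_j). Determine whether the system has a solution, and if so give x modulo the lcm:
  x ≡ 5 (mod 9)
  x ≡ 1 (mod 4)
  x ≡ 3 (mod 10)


Moduli 9, 4, 10 are not pairwise coprime, so CRT works modulo lcm(m_i) when all pairwise compatibility conditions hold.
Pairwise compatibility: gcd(m_i, m_j) must divide a_i - a_j for every pair.
Merge one congruence at a time:
  Start: x ≡ 5 (mod 9).
  Combine with x ≡ 1 (mod 4): gcd(9, 4) = 1; 1 - 5 = -4, which IS divisible by 1, so compatible.
    Write x = 5 + 9·t and substitute into x ≡ 1 (mod 4): 9·t ≡ 1 − 5 = -4 (mod 4).
    Reduce coefficients mod 4: 1·t ≡ 0 (mod 4).
    So t ≡ 0 (mod 4).
    Then x = 5 + 9·0 = 5, valid modulo lcm(9, 4) = 36: x ≡ 5 (mod 36).
  Combine with x ≡ 3 (mod 10): gcd(36, 10) = 2; 3 - 5 = -2, which IS divisible by 2, so compatible.
    Write x = 5 + 36·t and substitute into x ≡ 3 (mod 10): 36·t ≡ 3 − 5 = -2 (mod 10).
    Divide the congruence (and modulus) by g = 2: 18·t ≡ -1 (mod 5).
    Reduce coefficients mod 5: 3·t ≡ 4 (mod 5).
    The inverse of 3 mod 5 is 2 (since 3·2 = 6 = 1·5 + 1), so t ≡ 2·4 = 8 ≡ 3 (mod 5).
    Then x = 5 + 36·3 = 113, valid modulo lcm(36, 10) = 180: x ≡ 113 (mod 180).
Verify: 113 mod 9 = 5, 113 mod 4 = 1, 113 mod 10 = 3.

x ≡ 113 (mod 180).


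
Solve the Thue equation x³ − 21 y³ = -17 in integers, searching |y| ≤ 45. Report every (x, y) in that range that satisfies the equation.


The equation is x³ - 21y³ = -17. For fixed y, x³ = 21·y³ − 17, so a solution requires the RHS to be a perfect cube.
Strategy: iterate y from -45 to 45, compute RHS = 21·y³ − 17, and check whether it is a (positive or negative) perfect cube.
Check small values of y:
  y = 0: RHS = -17 is not a perfect cube.
  y = 1: RHS = 4 is not a perfect cube.
  y = -1: RHS = -38 is not a perfect cube.
  y = 2: RHS = 151 is not a perfect cube.
  y = -2: RHS = -185 is not a perfect cube.
  y = 3: RHS = 550 is not a perfect cube.
  y = -3: RHS = -584 is not a perfect cube.
Continuing the search up to |y| = 45 finds no solutions either.
No (x, y) in the scanned range satisfies the equation.

No integer solutions with |y| ≤ 45.


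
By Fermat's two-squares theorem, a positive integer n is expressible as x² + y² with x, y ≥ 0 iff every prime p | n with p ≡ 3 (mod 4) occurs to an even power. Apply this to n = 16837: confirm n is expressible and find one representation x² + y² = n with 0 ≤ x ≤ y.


Step 1: Factor n = 16837 = 113 · 149.
Step 2: Check the mod-4 condition on each prime factor: 113 ≡ 1 (mod 4), exponent 1; 149 ≡ 1 (mod 4), exponent 1.
All primes ≡ 3 (mod 4) appear to even exponent (or don't appear), so by the two-squares theorem n IS expressible as a sum of two squares.
Step 3: Build a representation. Here n = 113 · 149 is a product of primes ≡ 1 (mod 4). Each prime p ≡ 1 (mod 4) is itself a sum of two squares; find a² by testing p − a² for a perfect square:
  113: 113 − 1² = 112, 113 − 2² = 109, 113 − 3² = 104, 113 − 4² = 97, 113 − 5² = 88, 113 − 6² = 77, 113 − 7² = 64 = 8² ⇒ 113 = 7² + 8².
  149: 149 − 1² = 148, 149 − 2² = 145, 149 − 3² = 140, 149 − 4² = 133, 149 − 5² = 124, 149 − 6² = 113, 149 − 7² = 100 = 10² ⇒ 149 = 7² + 10².
  Combine using the Brahmagupta–Fibonacci identity (a² + b²)(c² + d²) = (ac − bd)² + (ad + bc)² = (ac + bd)² + (ad − bc)²:
  113 · 149 = 16837: from (7² + 8²)(7² + 10²), take (7·7 − 8·10, 7·10 + 8·7) = (49 − 80, 70 + 56) = (-31, 126); dropping signs (only squares matter) gives (31, 126); check 31² + 126² = 961 + 15876 = 16837 ✓.
Step 4: Order so x ≤ y and verify: 31² + 126² = 961 + 15876 = 16837 = n. ✓

n = 16837 = 31² + 126² (one valid representation with x ≤ y).


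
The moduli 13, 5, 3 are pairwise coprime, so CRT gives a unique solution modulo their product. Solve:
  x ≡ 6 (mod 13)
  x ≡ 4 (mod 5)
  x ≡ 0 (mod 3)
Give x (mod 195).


Moduli 13, 5, 3 are pairwise coprime; by CRT there is a unique solution modulo M = 13 · 5 · 3 = 195.
Solve pairwise, accumulating the modulus:
  Start with x ≡ 6 (mod 13).
  Combine with x ≡ 4 (mod 5): since gcd(13, 5) = 1, we get a unique residue mod 65.
    Write x = 6 + 13·t and substitute into x ≡ 4 (mod 5): 13·t ≡ 4 − 6 = -2 (mod 5).
    Reduce coefficients mod 5: 3·t ≡ 3 (mod 5).
    The inverse of 3 mod 5 is 2 (since 3·2 = 6 = 1·5 + 1), so t ≡ 2·3 = 6 ≡ 1 (mod 5).
    Then x = 6 + 13·1 = 19, valid modulo lcm(13, 5) = 65: x ≡ 19 (mod 65).
  Combine with x ≡ 0 (mod 3): since gcd(65, 3) = 1, we get a unique residue mod 195.
    Write x = 19 + 65·t and substitute into x ≡ 0 (mod 3): 65·t ≡ 0 − 19 = -19 (mod 3).
    Reduce coefficients mod 3: 2·t ≡ 2 (mod 3).
    The inverse of 2 mod 3 is 2 (since 2·2 = 4 = 1·3 + 1), so t ≡ 2·2 = 4 ≡ 1 (mod 3).
    Then x = 19 + 65·1 = 84, valid modulo lcm(65, 3) = 195: x ≡ 84 (mod 195).
Verify: 84 mod 13 = 6 ✓, 84 mod 5 = 4 ✓, 84 mod 3 = 0 ✓.

x ≡ 84 (mod 195).


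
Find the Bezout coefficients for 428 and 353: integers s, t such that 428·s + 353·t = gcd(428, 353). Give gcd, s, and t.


Euclidean algorithm on (428, 353) — divide until remainder is 0:
  428 = 1 · 353 + 75
  353 = 4 · 75 + 53
  75 = 1 · 53 + 22
  53 = 2 · 22 + 9
  22 = 2 · 9 + 4
  9 = 2 · 4 + 1
  4 = 4 · 1 + 0
gcd(428, 353) = 1.
Track Bezout coefficients alongside the remainders: start with r₀ = 428 = a·1 + b·0 (s = 1, t = 0) and r₁ = 353 = a·0 + b·1 (s = 0, t = 1); each new remainder r_{k+1} = r_{k-1} − q_k·r_k inherits s_{k+1} = s_{k-1} − q_k·s_k, t_{k+1} = t_{k-1} − q_k·t_k, so r_k = a·s_k + b·t_k at every step:
  q = 1: r = 75, s = 1 − 1·0 = 1, t = 0 − 1·1 = -1  (check: 428·1 + 353·(-1) = 75)
  q = 4: r = 53, s = 0 − 4·1 = -4, t = 1 − 4·(-1) = 5  (check: 428·(-4) + 353·5 = 53)
  q = 1: r = 22, s = 1 − 1·(-4) = 5, t = -1 − 1·5 = -6  (check: 428·5 + 353·(-6) = 22)
  q = 2: r = 9, s = -4 − 2·5 = -14, t = 5 − 2·(-6) = 17  (check: 428·(-14) + 353·17 = 9)
  q = 2: r = 4, s = 5 − 2·(-14) = 33, t = -6 − 2·17 = -40  (check: 428·33 + 353·(-40) = 4)
  q = 2: r = 1, s = -14 − 2·33 = -80, t = 17 − 2·(-40) = 97  (check: 428·(-80) + 353·97 = 1)
The row with r = 1 (the gcd) gives the Bezout coefficients s = -80, t = 97.
Result: 428 · (-80) + 353 · (97) = 1.

gcd(428, 353) = 1; s = -80, t = 97 (check: 428·(-80) + 353·97 = 1).


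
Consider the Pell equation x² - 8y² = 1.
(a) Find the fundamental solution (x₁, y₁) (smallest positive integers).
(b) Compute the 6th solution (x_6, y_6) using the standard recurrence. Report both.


Step 1: Find the fundamental solution (x₁, y₁) of x² - 8y² = 1.
  Expand √8 as a continued fraction. a₀ = ⌊√8⌋ = 2; iterate m_{k+1} = d_k·a_k − m_k, d_{k+1} = (8 − m_{k+1}²)/d_k, a_{k+1} = ⌊(a₀ + m_{k+1})/d_{k+1}⌋ (starting m₀ = 0, d₀ = 1), with convergents p_k = a_k·p_{k-1} + p_{k-2}, q_k = a_k·q_{k-1} + q_{k-2} (p₋₁ = 1, q₋₁ = 0):
  k = 0: a₀ = 2; p₀/q₀ = 2/1; p₀² − 8·q₀² = 4 − 8 = -4.
  k = 1: m = 2, d = 4, a = ⌊(2 + 2)/4⌋ = 1; p/q = (1·2 + 1)/(1·1 + 0) = 3/1; p² − 8·q² = 9 − 8 = 1.
  The first convergent with p² − 8·q² = 1 gives the fundamental solution (x₁, y₁) = (3, 1).
Step 2: Apply the recurrence (x_{n+1}, y_{n+1}) = (x₁x_n + 8y₁y_n, x₁y_n + y₁x_n) repeatedly.
  From (x_1, y_1) = (3, 1): x_2 = 3·3 + 8·1·1 = 17; y_2 = 3·1 + 1·3 = 6.
  From (x_2, y_2) = (17, 6): x_3 = 3·17 + 8·1·6 = 99; y_3 = 3·6 + 1·17 = 35.
  From (x_3, y_3) = (99, 35): x_4 = 3·99 + 8·1·35 = 577; y_4 = 3·35 + 1·99 = 204.
  From (x_4, y_4) = (577, 204): x_5 = 3·577 + 8·1·204 = 3363; y_5 = 3·204 + 1·577 = 1189.
  From (x_5, y_5) = (3363, 1189): x_6 = 3·3363 + 8·1·1189 = 19601; y_6 = 3·1189 + 1·3363 = 6930.
Step 3: Verify x_6² - 8·y_6² = 384199201 - 384199200 = 1 (should be 1). ✓

(x_1, y_1) = (3, 1); (x_6, y_6) = (19601, 6930).


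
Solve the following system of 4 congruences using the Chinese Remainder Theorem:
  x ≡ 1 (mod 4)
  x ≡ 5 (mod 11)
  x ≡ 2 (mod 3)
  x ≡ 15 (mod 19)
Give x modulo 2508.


Product of moduli M = 4 · 11 · 3 · 19 = 2508.
Merge one congruence at a time:
  Start: x ≡ 1 (mod 4).
  Combine with x ≡ 5 (mod 11); new modulus lcm = 44.
    Write x = 1 + 4·t and substitute into x ≡ 5 (mod 11): 4·t ≡ 5 − 1 = 4 (mod 11).
    The inverse of 4 mod 11 is 3 (since 4·3 = 12 = 1·11 + 1), so t ≡ 3·4 = 12 ≡ 1 (mod 11).
    Then x = 1 + 4·1 = 5, valid modulo lcm(4, 11) = 44: x ≡ 5 (mod 44).
  Combine with x ≡ 2 (mod 3); new modulus lcm = 132.
    Write x = 5 + 44·t and substitute into x ≡ 2 (mod 3): 44·t ≡ 2 − 5 = -3 (mod 3).
    Reduce coefficients mod 3: 2·t ≡ 0 (mod 3).
    The inverse of 2 mod 3 is 2 (since 2·2 = 4 = 1·3 + 1), so t ≡ 2·0 = 0 ≡ 0 (mod 3).
    Then x = 5 + 44·0 = 5, valid modulo lcm(44, 3) = 132: x ≡ 5 (mod 132).
  Combine with x ≡ 15 (mod 19); new modulus lcm = 2508.
    Write x = 5 + 132·t and substitute into x ≡ 15 (mod 19): 132·t ≡ 15 − 5 = 10 (mod 19).
    Reduce coefficients mod 19: 18·t ≡ 10 (mod 19).
    The inverse of 18 mod 19 is 18 (since 18·18 = 324 = 17·19 + 1), so t ≡ 18·10 = 180 ≡ 9 (mod 19).
    Then x = 5 + 132·9 = 1193, valid modulo lcm(132, 19) = 2508: x ≡ 1193 (mod 2508).
Verify against each original: 1193 mod 4 = 1, 1193 mod 11 = 5, 1193 mod 3 = 2, 1193 mod 19 = 15.

x ≡ 1193 (mod 2508).


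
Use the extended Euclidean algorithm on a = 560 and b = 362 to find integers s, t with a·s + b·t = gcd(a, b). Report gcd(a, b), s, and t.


Euclidean algorithm on (560, 362) — divide until remainder is 0:
  560 = 1 · 362 + 198
  362 = 1 · 198 + 164
  198 = 1 · 164 + 34
  164 = 4 · 34 + 28
  34 = 1 · 28 + 6
  28 = 4 · 6 + 4
  6 = 1 · 4 + 2
  4 = 2 · 2 + 0
gcd(560, 362) = 2.
Track Bezout coefficients alongside the remainders: start with r₀ = 560 = a·1 + b·0 (s = 1, t = 0) and r₁ = 362 = a·0 + b·1 (s = 0, t = 1); each new remainder r_{k+1} = r_{k-1} − q_k·r_k inherits s_{k+1} = s_{k-1} − q_k·s_k, t_{k+1} = t_{k-1} − q_k·t_k, so r_k = a·s_k + b·t_k at every step:
  q = 1: r = 198, s = 1 − 1·0 = 1, t = 0 − 1·1 = -1  (check: 560·1 + 362·(-1) = 198)
  q = 1: r = 164, s = 0 − 1·1 = -1, t = 1 − 1·(-1) = 2  (check: 560·(-1) + 362·2 = 164)
  q = 1: r = 34, s = 1 − 1·(-1) = 2, t = -1 − 1·2 = -3  (check: 560·2 + 362·(-3) = 34)
  q = 4: r = 28, s = -1 − 4·2 = -9, t = 2 − 4·(-3) = 14  (check: 560·(-9) + 362·14 = 28)
  q = 1: r = 6, s = 2 − 1·(-9) = 11, t = -3 − 1·14 = -17  (check: 560·11 + 362·(-17) = 6)
  q = 4: r = 4, s = -9 − 4·11 = -53, t = 14 − 4·(-17) = 82  (check: 560·(-53) + 362·82 = 4)
  q = 1: r = 2, s = 11 − 1·(-53) = 64, t = -17 − 1·82 = -99  (check: 560·64 + 362·(-99) = 2)
The row with r = 2 (the gcd) gives the Bezout coefficients s = 64, t = -99.
Result: 560 · (64) + 362 · (-99) = 2.

gcd(560, 362) = 2; s = 64, t = -99 (check: 560·64 + 362·(-99) = 2).


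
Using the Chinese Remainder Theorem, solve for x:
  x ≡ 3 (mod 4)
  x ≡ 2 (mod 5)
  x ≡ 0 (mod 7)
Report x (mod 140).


Moduli 4, 5, 7 are pairwise coprime; by CRT there is a unique solution modulo M = 4 · 5 · 7 = 140.
Solve pairwise, accumulating the modulus:
  Start with x ≡ 3 (mod 4).
  Combine with x ≡ 2 (mod 5): since gcd(4, 5) = 1, we get a unique residue mod 20.
    Write x = 3 + 4·t and substitute into x ≡ 2 (mod 5): 4·t ≡ 2 − 3 = -1 (mod 5).
    Reduce coefficients mod 5: 4·t ≡ 4 (mod 5).
    The inverse of 4 mod 5 is 4 (since 4·4 = 16 = 3·5 + 1), so t ≡ 4·4 = 16 ≡ 1 (mod 5).
    Then x = 3 + 4·1 = 7, valid modulo lcm(4, 5) = 20: x ≡ 7 (mod 20).
  Combine with x ≡ 0 (mod 7): since gcd(20, 7) = 1, we get a unique residue mod 140.
    Write x = 7 + 20·t and substitute into x ≡ 0 (mod 7): 20·t ≡ 0 − 7 = -7 (mod 7).
    Reduce coefficients mod 7: 6·t ≡ 0 (mod 7).
    The inverse of 6 mod 7 is 6 (since 6·6 = 36 = 5·7 + 1), so t ≡ 6·0 = 0 ≡ 0 (mod 7).
    Then x = 7 + 20·0 = 7, valid modulo lcm(20, 7) = 140: x ≡ 7 (mod 140).
Verify: 7 mod 4 = 3 ✓, 7 mod 5 = 2 ✓, 7 mod 7 = 0 ✓.

x ≡ 7 (mod 140).


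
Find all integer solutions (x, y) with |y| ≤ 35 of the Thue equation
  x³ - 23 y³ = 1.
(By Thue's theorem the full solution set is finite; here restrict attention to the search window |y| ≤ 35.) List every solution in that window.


The equation is x³ - 23y³ = 1. For fixed y, x³ = 23·y³ + 1, so a solution requires the RHS to be a perfect cube.
Strategy: iterate y from -35 to 35, compute RHS = 23·y³ + 1, and check whether it is a (positive or negative) perfect cube.
Check small values of y:
  y = 0: RHS = 1 = (1)³ ⇒ x = 1 works.
  y = 1: RHS = 24 is not a perfect cube.
  y = -1: RHS = -22 is not a perfect cube.
  y = 2: RHS = 185 is not a perfect cube.
  y = -2: RHS = -183 is not a perfect cube.
  y = 3: RHS = 622 is not a perfect cube.
  y = -3: RHS = -620 is not a perfect cube.
Continuing the search up to |y| = 35 finds no further solutions beyond those listed.
Collected solutions: (1, 0).

Solutions (with |y| ≤ 35): (1, 0).


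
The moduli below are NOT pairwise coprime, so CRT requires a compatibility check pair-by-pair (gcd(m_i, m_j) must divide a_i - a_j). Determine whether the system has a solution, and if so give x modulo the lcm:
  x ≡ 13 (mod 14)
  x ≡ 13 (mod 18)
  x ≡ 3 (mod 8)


Moduli 14, 18, 8 are not pairwise coprime, so CRT works modulo lcm(m_i) when all pairwise compatibility conditions hold.
Pairwise compatibility: gcd(m_i, m_j) must divide a_i - a_j for every pair.
Merge one congruence at a time:
  Start: x ≡ 13 (mod 14).
  Combine with x ≡ 13 (mod 18): gcd(14, 18) = 2; 13 - 13 = 0, which IS divisible by 2, so compatible.
    Write x = 13 + 14·t and substitute into x ≡ 13 (mod 18): 14·t ≡ 13 − 13 = 0 (mod 18).
    Divide the congruence (and modulus) by g = 2: 7·t ≡ 0 (mod 9).
    The inverse of 7 mod 9 is 4 (since 7·4 = 28 = 3·9 + 1), so t ≡ 4·0 = 0 ≡ 0 (mod 9).
    Then x = 13 + 14·0 = 13, valid modulo lcm(14, 18) = 126: x ≡ 13 (mod 126).
  Combine with x ≡ 3 (mod 8): gcd(126, 8) = 2; 3 - 13 = -10, which IS divisible by 2, so compatible.
    Write x = 13 + 126·t and substitute into x ≡ 3 (mod 8): 126·t ≡ 3 − 13 = -10 (mod 8).
    Divide the congruence (and modulus) by g = 2: 63·t ≡ -5 (mod 4).
    Reduce coefficients mod 4: 3·t ≡ 3 (mod 4).
    The inverse of 3 mod 4 is 3 (since 3·3 = 9 = 2·4 + 1), so t ≡ 3·3 = 9 ≡ 1 (mod 4).
    Then x = 13 + 126·1 = 139, valid modulo lcm(126, 8) = 504: x ≡ 139 (mod 504).
Verify: 139 mod 14 = 13, 139 mod 18 = 13, 139 mod 8 = 3.

x ≡ 139 (mod 504).
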